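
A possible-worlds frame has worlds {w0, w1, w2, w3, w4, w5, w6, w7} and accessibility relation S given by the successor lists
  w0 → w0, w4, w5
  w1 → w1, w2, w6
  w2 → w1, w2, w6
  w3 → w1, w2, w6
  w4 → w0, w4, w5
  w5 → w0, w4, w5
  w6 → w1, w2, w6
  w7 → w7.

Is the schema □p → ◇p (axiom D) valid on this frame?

Yes

Axiom D corresponds to the accessibility relation being serial.
Serial: yes — every world has a successor (e.g. w0 S w0).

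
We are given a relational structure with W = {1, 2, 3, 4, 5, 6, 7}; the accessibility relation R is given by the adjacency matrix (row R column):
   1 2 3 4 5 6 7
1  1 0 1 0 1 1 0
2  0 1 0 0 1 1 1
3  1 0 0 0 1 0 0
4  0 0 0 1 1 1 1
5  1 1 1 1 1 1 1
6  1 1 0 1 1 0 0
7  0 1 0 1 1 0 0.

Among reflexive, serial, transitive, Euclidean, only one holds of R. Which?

serial

Reflexive: no — 3 is not related to itself.
Serial: yes — every world has a successor (e.g. 1 R 1).
Transitive: no — 1 R 5 and 5 R 2, but not 1 R 2.
Euclidean: no — 1 R 3 and 1 R 6, but not 3 R 6.
Only serial holds.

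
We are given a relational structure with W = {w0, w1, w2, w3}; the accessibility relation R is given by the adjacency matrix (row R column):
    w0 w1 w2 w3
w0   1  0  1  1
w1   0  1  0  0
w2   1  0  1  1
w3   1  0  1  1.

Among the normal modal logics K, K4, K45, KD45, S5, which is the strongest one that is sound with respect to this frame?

S5

Transitive (axiom 4): yes — every two-step R-path is closed by a direct edge.
Euclidean (axiom 5): yes — any two successors of a common world are R-related.
Serial (axiom D): yes — every world has a successor (e.g. w0 R w0).
Reflexive (axiom T): yes — every world is R-related to itself.
So F validates K, K4, K45, KD45, S5. The strongest is S5.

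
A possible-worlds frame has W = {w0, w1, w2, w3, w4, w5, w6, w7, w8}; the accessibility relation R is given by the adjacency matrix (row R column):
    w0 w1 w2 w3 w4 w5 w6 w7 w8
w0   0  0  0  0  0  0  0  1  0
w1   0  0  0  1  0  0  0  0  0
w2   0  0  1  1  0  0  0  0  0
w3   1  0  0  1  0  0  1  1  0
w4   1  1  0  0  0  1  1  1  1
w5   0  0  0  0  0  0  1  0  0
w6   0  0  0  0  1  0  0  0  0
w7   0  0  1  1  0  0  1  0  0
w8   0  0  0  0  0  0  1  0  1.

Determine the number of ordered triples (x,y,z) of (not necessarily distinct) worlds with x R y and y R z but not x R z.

26

Enumerating: (w0,w7,w2), (w0,w7,w3), (w0,w7,w6), (w1,w3,w0), (w1,w3,w6), (w1,w3,w7), (w2,w3,w0), (w2,w3,w6), (w2,w3,w7), (w3,w6,w4), (w3,w7,w2), (w4,w1,w3), … and 14 more.
Total: 26.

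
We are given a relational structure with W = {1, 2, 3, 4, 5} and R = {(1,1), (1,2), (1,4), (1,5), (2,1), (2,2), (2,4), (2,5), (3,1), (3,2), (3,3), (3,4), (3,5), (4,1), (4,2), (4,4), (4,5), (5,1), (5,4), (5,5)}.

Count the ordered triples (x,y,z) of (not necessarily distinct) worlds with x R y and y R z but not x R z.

Enumerating: (5,1,2), (5,4,2).

2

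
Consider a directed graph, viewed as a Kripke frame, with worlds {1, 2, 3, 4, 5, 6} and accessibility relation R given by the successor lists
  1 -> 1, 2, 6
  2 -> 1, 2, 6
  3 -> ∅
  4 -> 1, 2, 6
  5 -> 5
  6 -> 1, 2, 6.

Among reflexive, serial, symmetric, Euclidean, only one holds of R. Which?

Euclidean

Reflexive: no — 3 is not related to itself.
Serial: no — 3 has no R-successor.
Symmetric: no — 4 R 1 but not 1 R 4.
Euclidean: yes — any two successors of a common world are R-related.
Only Euclidean holds.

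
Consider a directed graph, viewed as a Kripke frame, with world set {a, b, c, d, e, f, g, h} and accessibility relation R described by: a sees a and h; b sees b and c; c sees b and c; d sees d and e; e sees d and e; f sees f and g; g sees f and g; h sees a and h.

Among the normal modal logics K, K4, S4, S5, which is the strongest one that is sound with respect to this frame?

Transitive (axiom 4): yes — every two-step R-path is closed by a direct edge.
Reflexive (axiom T): yes — every world is R-related to itself.
Euclidean (axiom 5): yes — any two successors of a common world are R-related.
So F validates K, K4, S4, S5. The strongest is S5.

S5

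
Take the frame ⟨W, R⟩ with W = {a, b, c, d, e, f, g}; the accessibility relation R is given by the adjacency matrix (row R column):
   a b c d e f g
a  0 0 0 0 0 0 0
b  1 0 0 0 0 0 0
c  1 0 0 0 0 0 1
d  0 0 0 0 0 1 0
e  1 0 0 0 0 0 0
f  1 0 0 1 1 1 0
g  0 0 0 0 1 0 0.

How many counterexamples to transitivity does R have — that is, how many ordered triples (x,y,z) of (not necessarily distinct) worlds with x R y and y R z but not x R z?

Enumerating: (c,g,e), (d,f,a), (d,f,d), (d,f,e), (g,e,a).

5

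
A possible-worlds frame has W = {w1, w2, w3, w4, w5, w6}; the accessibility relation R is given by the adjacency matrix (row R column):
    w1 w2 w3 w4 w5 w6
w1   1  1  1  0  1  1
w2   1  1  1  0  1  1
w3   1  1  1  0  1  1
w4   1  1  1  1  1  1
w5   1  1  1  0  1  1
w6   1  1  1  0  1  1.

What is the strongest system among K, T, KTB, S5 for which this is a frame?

T

Reflexive (axiom T): yes — every world is R-related to itself.
Symmetric (axiom B): no — w4 R w1 but not w1 R w4.
Euclidean (axiom 5): no — w4 R w1 and w4 R w4, but not w1 R w4.
So F validates K, T; KTB would additionally require R to be symmetric. The strongest is T.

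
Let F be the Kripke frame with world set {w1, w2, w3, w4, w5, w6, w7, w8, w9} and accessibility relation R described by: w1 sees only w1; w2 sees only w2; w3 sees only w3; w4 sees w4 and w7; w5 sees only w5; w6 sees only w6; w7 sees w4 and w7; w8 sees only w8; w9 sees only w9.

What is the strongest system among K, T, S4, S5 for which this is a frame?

Reflexive (axiom T): yes — every world is R-related to itself.
Transitive (axiom 4): yes — every two-step R-path is closed by a direct edge.
Euclidean (axiom 5): yes — any two successors of a common world are R-related.
So F validates K, T, S4, S5. The strongest is S5.

S5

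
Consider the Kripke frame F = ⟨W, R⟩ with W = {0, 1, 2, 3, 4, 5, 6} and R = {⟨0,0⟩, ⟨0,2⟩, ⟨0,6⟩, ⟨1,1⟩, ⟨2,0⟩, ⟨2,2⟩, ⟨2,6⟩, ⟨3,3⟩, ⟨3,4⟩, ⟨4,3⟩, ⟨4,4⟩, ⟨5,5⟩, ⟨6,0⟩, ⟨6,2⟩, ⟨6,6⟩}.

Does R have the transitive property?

Transitive: yes — every two-step R-path is closed by a direct edge.

Yes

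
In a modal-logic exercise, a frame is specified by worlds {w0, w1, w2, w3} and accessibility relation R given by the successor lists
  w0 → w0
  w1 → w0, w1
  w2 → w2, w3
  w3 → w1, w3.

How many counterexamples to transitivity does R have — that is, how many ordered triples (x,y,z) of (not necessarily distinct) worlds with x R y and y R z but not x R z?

2

Enumerating: (w2,w3,w1), (w3,w1,w0).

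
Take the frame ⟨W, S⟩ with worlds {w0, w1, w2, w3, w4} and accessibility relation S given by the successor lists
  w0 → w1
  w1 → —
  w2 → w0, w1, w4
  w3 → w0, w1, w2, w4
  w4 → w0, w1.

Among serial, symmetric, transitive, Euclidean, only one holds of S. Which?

Serial: no — w1 has no S-successor.
Symmetric: no — w0 S w1 but not w1 S w0.
Transitive: yes — every two-step S-path is closed by a direct edge.
Euclidean: no — w2 S w0 and w2 S w4, but not w0 S w4.
Only transitive holds.

transitive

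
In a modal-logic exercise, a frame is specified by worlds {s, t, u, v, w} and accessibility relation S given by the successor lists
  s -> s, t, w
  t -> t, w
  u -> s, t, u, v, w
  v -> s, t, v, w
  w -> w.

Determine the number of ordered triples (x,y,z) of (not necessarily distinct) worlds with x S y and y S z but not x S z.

0

S is transitive; there are no such tuples.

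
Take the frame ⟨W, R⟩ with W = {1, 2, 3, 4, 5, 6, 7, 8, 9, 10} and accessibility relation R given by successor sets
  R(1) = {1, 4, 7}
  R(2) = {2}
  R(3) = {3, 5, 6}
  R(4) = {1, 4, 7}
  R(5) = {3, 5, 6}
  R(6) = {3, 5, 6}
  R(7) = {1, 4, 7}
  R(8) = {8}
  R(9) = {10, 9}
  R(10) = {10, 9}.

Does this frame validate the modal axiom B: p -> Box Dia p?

The schema B characterises exactly the symmetric frames.
Symmetric: yes — every pair in R has its reverse in R.

Yes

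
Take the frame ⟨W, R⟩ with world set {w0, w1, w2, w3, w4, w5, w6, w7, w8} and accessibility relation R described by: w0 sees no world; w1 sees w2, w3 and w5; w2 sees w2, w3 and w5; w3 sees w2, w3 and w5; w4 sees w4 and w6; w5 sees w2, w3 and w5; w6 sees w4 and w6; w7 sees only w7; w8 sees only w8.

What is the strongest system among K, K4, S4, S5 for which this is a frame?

Transitive (axiom 4): yes — every two-step R-path is closed by a direct edge.
Reflexive (axiom T): no — w0 is not related to itself.
Euclidean (axiom 5): yes — any two successors of a common world are R-related.
So F validates K, K4; S4 would additionally require R to be reflexive. The strongest is K4.

K4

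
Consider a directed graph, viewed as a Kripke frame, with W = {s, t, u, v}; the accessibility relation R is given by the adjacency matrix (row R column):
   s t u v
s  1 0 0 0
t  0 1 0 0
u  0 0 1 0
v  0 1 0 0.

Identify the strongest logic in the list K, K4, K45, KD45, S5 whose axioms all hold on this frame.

Transitive (axiom 4): yes — every two-step R-path is closed by a direct edge.
Euclidean (axiom 5): yes — any two successors of a common world are R-related.
Serial (axiom D): yes — every world has a successor (e.g. s R s).
Reflexive (axiom T): no — v is not related to itself.
So F validates K, K4, K45, KD45; S5 would additionally require R to be reflexive. The strongest is KD45.

KD45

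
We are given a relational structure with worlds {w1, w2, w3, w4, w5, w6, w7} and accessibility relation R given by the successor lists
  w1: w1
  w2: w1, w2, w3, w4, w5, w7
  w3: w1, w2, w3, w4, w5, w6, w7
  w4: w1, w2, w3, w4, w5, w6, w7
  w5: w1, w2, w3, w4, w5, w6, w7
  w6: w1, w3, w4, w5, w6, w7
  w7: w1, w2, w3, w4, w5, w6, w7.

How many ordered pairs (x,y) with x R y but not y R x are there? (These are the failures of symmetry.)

Enumerating: (w2,w1), (w3,w1), (w4,w1), (w5,w1), (w6,w1), (w7,w1).

6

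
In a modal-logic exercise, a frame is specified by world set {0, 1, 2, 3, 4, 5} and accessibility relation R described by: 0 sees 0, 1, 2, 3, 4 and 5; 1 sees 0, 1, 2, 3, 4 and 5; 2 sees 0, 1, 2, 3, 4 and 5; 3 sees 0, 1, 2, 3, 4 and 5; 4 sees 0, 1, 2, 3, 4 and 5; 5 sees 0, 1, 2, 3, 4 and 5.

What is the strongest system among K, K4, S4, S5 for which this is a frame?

Transitive (axiom 4): yes — every two-step R-path is closed by a direct edge.
Reflexive (axiom T): yes — every world is R-related to itself.
Euclidean (axiom 5): yes — any two successors of a common world are R-related.
So F validates K, K4, S4, S5. The strongest is S5.

S5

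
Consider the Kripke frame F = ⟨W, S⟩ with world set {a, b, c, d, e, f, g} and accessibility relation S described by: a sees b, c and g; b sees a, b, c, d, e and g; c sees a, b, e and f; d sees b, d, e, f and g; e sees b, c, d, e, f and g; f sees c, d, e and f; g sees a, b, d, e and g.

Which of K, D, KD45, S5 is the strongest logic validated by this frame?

D

Serial (axiom D): yes — every world has a successor (e.g. a S b).
Euclidean (axiom 5): no — a S c and a S g, but not c S g.
Transitive (axiom 4): no — a S b and b S d, but not a S d.
Reflexive (axiom T): no — a is not related to itself.
So F validates K, D; KD45 would additionally require S to be Euclidean and transitive. The strongest is D.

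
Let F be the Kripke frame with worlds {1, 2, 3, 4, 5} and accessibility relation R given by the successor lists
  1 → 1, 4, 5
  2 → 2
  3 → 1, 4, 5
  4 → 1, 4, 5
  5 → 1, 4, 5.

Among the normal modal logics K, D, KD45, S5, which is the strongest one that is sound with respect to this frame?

KD45

Serial (axiom D): yes — every world has a successor (e.g. 1 R 1).
Euclidean (axiom 5): yes — any two successors of a common world are R-related.
Transitive (axiom 4): yes — every two-step R-path is closed by a direct edge.
Reflexive (axiom T): no — 3 is not related to itself.
So F validates K, D, KD45; S5 would additionally require R to be reflexive. The strongest is KD45.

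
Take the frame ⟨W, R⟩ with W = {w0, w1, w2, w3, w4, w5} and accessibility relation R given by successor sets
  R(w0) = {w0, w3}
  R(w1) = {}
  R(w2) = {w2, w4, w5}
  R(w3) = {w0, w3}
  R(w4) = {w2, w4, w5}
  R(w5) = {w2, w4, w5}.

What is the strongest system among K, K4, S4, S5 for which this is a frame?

Transitive (axiom 4): yes — every two-step R-path is closed by a direct edge.
Reflexive (axiom T): no — w1 is not related to itself.
Euclidean (axiom 5): yes — any two successors of a common world are R-related.
So F validates K, K4; S4 would additionally require R to be reflexive. The strongest is K4.

K4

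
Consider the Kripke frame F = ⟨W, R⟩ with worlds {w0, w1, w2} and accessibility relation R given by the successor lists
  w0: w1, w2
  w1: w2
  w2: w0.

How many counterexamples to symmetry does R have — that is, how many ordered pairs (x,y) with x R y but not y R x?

2

Enumerating: (w0,w1), (w1,w2).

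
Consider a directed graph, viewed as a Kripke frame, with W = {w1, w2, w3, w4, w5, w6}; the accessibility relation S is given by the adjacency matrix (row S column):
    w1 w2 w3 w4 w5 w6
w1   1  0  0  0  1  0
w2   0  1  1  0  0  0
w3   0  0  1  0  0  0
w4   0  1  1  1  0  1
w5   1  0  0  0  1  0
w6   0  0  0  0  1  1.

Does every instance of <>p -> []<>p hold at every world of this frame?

Axiom 5 corresponds to the accessibility relation being Euclidean.
Euclidean: no — w4 S w2 and w4 S w6, but not w2 S w6.

No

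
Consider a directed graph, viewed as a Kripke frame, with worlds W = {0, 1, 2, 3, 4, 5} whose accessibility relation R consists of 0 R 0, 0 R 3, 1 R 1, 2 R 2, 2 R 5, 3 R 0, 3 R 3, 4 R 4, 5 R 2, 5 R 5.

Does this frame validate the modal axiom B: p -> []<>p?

Axiom B corresponds to the accessibility relation being symmetric.
Symmetric: yes — every pair in R has its reverse in R.

Yes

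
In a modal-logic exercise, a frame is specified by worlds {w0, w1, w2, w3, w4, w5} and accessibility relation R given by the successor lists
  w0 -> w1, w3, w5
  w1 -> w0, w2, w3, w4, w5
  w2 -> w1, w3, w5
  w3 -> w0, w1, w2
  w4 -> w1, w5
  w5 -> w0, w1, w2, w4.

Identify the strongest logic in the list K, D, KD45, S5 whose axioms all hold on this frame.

Serial (axiom D): yes — every world has a successor (e.g. w0 R w1).
Euclidean (axiom 5): no — w0 R w3 and w0 R w5, but not w3 R w5.
Transitive (axiom 4): no — w0 R w1 and w1 R w2, but not w0 R w2.
Reflexive (axiom T): no — w0 is not related to itself.
So F validates K, D; KD45 would additionally require R to be Euclidean and transitive. The strongest is D.

D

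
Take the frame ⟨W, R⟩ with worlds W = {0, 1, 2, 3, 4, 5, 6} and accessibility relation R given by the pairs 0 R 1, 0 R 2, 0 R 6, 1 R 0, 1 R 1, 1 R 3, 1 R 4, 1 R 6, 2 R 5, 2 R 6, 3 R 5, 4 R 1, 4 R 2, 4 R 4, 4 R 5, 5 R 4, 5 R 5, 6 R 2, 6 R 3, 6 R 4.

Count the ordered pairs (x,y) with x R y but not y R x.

9

Enumerating: (0,2), (0,6), (1,3), (1,6), (2,5), (3,5), (4,2), (6,3), (6,4).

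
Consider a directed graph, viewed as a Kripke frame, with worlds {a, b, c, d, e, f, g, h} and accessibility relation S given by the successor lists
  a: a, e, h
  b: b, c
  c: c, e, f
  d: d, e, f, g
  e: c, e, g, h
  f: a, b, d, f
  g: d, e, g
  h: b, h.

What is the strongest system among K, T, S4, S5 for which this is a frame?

Reflexive (axiom T): yes — every world is S-related to itself.
Transitive (axiom 4): no — a S e and e S c, but not a S c.
Euclidean (axiom 5): no — a S h and a S e, but not h S e.
So F validates K, T; S4 would additionally require S to be transitive. The strongest is T.

T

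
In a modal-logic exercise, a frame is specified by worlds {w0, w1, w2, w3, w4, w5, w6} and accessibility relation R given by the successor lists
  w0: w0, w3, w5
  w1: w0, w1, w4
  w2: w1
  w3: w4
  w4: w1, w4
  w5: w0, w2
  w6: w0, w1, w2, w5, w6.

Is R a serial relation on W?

Serial: yes — every world has a successor (e.g. w0 R w0).

Yes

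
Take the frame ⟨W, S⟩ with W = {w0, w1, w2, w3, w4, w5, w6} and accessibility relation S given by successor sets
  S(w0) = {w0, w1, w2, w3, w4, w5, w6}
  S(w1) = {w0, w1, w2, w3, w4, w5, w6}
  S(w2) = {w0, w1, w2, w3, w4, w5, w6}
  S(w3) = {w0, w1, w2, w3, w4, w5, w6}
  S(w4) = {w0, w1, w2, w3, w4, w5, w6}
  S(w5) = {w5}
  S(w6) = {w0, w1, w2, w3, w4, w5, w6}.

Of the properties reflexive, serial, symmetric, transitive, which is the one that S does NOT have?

Reflexive: yes — every world is S-related to itself.
Serial: yes — every world has a successor (e.g. w0 S w0).
Symmetric: no — w0 S w5 but not w5 S w0.
Transitive: yes — every two-step S-path is closed by a direct edge.
Only symmetric fails.

symmetric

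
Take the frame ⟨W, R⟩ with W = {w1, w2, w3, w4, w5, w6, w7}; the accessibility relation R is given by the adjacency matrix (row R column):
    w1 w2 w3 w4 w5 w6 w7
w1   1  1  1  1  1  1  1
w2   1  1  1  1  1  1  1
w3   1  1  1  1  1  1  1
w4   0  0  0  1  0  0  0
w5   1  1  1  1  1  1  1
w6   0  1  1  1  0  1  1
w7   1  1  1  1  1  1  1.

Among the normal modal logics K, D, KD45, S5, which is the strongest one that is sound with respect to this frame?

D

Serial (axiom D): yes — every world has a successor (e.g. w1 R w1).
Euclidean (axiom 5): no — w1 R w4 and w1 R w2, but not w4 R w2.
Transitive (axiom 4): no — w6 R w2 and w2 R w1, but not w6 R w1.
Reflexive (axiom T): yes — every world is R-related to itself.
So F validates K, D; KD45 would additionally require R to be Euclidean and transitive. The strongest is D.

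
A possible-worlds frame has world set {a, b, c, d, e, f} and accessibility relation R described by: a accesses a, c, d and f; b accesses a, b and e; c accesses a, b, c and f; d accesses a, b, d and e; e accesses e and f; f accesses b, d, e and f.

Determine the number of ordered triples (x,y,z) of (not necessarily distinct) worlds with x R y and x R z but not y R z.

Enumerating: (a,c,d), (a,d,c), (a,d,f), (a,f,a), (a,f,c), (b,a,b), (b,a,e), (b,e,a), (b,e,b), (c,a,b), (c,b,c), (c,b,f), … and 13 more.
Total: 25.

25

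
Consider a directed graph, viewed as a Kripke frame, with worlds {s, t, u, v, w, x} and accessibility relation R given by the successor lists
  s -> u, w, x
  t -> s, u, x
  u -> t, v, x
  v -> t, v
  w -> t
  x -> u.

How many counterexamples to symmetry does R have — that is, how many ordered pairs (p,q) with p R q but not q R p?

Enumerating: (s,u), (s,w), (s,x), (t,s), (t,x), (u,v), (v,t), (w,t).

8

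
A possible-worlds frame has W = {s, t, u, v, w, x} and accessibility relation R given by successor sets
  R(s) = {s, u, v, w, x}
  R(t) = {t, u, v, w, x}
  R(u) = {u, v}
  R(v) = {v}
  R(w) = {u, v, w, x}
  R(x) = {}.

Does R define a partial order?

No

Reflexive: no — x is not related to itself.
Transitive: yes — every two-step R-path is closed by a direct edge.
Antisymmetric: yes — no distinct pair is related both ways.
So R is not a partial order.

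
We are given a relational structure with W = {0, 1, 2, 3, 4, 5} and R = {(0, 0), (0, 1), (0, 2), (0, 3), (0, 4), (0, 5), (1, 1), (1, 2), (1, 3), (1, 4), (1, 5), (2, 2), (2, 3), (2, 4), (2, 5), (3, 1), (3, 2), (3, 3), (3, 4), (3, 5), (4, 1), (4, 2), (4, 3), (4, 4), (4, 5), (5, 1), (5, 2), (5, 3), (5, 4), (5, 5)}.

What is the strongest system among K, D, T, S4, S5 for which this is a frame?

Serial (axiom D): yes — every world has a successor (e.g. 0 R 0).
Reflexive (axiom T): yes — every world is R-related to itself.
Transitive (axiom 4): no — 2 R 3 and 3 R 1, but not 2 R 1.
Euclidean (axiom 5): no — 0 R 2 and 0 R 1, but not 2 R 1.
So F validates K, D, T; S4 would additionally require R to be transitive. The strongest is T.

T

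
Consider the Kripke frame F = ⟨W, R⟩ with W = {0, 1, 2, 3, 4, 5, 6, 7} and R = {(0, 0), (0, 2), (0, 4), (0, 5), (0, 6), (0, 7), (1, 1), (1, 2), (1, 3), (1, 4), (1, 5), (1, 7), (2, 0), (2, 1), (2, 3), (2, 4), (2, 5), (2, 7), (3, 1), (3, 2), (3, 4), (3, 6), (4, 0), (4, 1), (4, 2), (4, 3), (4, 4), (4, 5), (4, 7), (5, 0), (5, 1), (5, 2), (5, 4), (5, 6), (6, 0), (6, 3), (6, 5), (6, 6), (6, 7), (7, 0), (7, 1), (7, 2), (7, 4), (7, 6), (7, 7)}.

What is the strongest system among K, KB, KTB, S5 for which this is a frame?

Symmetric (axiom B): yes — every pair in R has its reverse in R.
Reflexive (axiom T): no — 2 is not related to itself.
Euclidean (axiom 5): no — 0 R 2 and 0 R 6, but not 2 R 6.
So F validates K, KB; KTB would additionally require R to be reflexive. The strongest is KB.

KB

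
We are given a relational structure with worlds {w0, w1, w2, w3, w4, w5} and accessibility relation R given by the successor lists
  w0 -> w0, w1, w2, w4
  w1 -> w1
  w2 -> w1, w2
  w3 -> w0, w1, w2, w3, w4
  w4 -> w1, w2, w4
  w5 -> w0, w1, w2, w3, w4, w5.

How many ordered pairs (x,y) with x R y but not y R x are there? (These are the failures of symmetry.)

15

Enumerating: (w0,w1), (w0,w2), (w0,w4), (w2,w1), (w3,w0), (w3,w1), (w3,w2), (w3,w4), (w4,w1), (w4,w2), (w5,w0), (w5,w1), (w5,w2), (w5,w3), (w5,w4).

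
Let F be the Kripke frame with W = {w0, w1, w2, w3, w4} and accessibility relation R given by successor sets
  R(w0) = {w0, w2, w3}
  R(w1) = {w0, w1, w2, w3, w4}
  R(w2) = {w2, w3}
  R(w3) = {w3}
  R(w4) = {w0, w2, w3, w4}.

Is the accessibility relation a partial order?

Reflexive: yes — every world is R-related to itself.
Transitive: yes — every two-step R-path is closed by a direct edge.
Antisymmetric: yes — no distinct pair is related both ways.
So R is a partial order.

Yes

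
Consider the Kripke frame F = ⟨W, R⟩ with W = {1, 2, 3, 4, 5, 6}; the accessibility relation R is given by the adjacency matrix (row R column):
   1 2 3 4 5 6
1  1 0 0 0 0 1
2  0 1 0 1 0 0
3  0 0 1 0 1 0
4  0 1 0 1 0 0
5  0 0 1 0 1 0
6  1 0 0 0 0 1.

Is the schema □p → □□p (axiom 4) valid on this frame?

Yes

The schema 4 characterises exactly the transitive frames.
Transitive: yes — every two-step R-path is closed by a direct edge.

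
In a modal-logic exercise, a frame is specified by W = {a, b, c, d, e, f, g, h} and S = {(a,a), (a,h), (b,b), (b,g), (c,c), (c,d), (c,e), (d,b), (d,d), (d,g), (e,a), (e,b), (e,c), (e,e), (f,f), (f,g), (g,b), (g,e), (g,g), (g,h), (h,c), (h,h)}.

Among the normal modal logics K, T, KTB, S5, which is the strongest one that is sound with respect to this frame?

Reflexive (axiom T): yes — every world is S-related to itself.
Symmetric (axiom B): no — a S h but not h S a.
Euclidean (axiom 5): no — c S d and c S e, but not d S e.
So F validates K, T; KTB would additionally require S to be symmetric. The strongest is T.

T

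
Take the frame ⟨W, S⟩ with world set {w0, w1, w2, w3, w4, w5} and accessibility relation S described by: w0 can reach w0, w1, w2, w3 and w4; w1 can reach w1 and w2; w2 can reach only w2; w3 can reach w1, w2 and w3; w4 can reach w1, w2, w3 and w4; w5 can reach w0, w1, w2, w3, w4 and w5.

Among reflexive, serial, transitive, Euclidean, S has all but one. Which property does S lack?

Euclidean

Reflexive: yes — every world is S-related to itself.
Serial: yes — every world has a successor (e.g. w0 S w0).
Transitive: yes — every two-step S-path is closed by a direct edge.
Euclidean: no — w0 S w1 and w0 S w3, but not w1 S w3.
Only Euclidean fails.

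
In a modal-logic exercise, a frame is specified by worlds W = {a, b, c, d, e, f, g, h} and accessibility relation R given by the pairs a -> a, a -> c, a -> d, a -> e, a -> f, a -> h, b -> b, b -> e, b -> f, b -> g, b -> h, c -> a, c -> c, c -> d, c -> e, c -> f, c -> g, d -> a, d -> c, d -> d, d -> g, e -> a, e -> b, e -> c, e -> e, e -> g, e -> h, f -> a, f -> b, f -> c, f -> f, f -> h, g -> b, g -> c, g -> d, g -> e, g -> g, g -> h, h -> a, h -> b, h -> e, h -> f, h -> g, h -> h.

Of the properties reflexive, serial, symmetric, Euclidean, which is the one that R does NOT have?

Reflexive: yes — every world is R-related to itself.
Serial: yes — every world has a successor (e.g. a R a).
Symmetric: yes — every pair in R has its reverse in R.
Euclidean: no — a R c and a R h, but not c R h.
Only Euclidean fails.

Euclidean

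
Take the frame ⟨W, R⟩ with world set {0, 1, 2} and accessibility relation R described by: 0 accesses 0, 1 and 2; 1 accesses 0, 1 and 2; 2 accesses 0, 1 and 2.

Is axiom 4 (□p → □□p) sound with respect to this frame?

Axiom 4 corresponds to the accessibility relation being transitive.
Transitive: yes — every two-step R-path is closed by a direct edge.

Yes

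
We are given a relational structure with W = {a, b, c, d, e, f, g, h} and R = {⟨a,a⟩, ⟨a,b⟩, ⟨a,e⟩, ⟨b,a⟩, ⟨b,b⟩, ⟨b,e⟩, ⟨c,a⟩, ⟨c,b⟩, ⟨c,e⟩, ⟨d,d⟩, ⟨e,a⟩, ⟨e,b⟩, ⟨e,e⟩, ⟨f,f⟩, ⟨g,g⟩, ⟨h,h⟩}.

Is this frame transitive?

Transitive: yes — every two-step R-path is closed by a direct edge.

Yes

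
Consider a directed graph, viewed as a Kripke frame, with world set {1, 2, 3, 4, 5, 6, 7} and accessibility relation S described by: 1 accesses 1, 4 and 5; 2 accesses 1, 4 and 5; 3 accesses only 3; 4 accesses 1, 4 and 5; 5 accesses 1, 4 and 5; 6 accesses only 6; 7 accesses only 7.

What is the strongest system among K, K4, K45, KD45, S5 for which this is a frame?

Transitive (axiom 4): yes — every two-step S-path is closed by a direct edge.
Euclidean (axiom 5): yes — any two successors of a common world are S-related.
Serial (axiom D): yes — every world has a successor (e.g. 1 S 1).
Reflexive (axiom T): no — 2 is not related to itself.
So F validates K, K4, K45, KD45; S5 would additionally require S to be reflexive. The strongest is KD45.

KD45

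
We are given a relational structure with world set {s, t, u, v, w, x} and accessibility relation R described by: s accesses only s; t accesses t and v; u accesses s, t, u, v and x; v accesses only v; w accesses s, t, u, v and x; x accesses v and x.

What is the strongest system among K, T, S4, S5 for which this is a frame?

K

Reflexive (axiom T): no — w is not related to itself.
Transitive (axiom 4): yes — every two-step R-path is closed by a direct edge.
Euclidean (axiom 5): no — u R s and u R t, but not s R t.
So F validates K; T would additionally require R to be reflexive. The strongest is K.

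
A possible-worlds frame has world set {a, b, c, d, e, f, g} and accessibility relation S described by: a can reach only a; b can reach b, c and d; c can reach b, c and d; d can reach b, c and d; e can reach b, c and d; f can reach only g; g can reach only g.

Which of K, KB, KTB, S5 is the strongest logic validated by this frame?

K

Symmetric (axiom B): no — e S b but not b S e.
Reflexive (axiom T): no — e is not related to itself.
Euclidean (axiom 5): yes — any two successors of a common world are S-related.
So F validates K; KB would additionally require S to be symmetric. The strongest is K.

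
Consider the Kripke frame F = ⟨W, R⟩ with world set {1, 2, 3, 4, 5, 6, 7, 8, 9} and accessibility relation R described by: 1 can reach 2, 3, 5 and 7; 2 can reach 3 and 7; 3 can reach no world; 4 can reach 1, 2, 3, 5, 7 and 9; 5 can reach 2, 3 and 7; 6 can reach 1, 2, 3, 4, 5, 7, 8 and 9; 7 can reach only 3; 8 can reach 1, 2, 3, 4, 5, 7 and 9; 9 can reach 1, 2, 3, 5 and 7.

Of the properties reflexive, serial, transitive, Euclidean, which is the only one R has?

transitive

Reflexive: no — 1 is not related to itself.
Serial: no — 3 has no R-successor.
Transitive: yes — every two-step R-path is closed by a direct edge.
Euclidean: no — 1 R 2 and 1 R 5, but not 2 R 5.
Only transitive holds.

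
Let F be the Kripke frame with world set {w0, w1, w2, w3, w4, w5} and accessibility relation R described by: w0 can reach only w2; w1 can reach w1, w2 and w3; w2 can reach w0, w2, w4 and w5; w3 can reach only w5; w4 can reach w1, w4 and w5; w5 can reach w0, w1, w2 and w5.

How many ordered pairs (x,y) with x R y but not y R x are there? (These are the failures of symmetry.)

Enumerating: (w1,w2), (w1,w3), (w2,w4), (w3,w5), (w4,w1), (w4,w5), (w5,w0), (w5,w1).

8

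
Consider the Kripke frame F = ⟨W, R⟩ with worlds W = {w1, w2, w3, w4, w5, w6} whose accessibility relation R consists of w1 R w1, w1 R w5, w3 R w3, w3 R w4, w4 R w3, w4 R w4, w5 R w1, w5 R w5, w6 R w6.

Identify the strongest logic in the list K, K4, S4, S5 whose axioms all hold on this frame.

K4

Transitive (axiom 4): yes — every two-step R-path is closed by a direct edge.
Reflexive (axiom T): no — w2 is not related to itself.
Euclidean (axiom 5): yes — any two successors of a common world are R-related.
So F validates K, K4; S4 would additionally require R to be reflexive. The strongest is K4.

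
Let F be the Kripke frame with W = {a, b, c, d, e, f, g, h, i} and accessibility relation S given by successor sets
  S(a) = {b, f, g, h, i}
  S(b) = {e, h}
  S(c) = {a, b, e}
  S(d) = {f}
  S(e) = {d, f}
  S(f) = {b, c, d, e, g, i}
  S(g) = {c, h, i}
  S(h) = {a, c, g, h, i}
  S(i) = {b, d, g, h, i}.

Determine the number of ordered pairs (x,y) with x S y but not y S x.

18

Enumerating: (a,b), (a,f), (a,g), (a,i), (b,e), (b,h), (c,a), (c,b), (c,e), (e,d), (f,b), (f,c), (f,g), (f,i), (g,c), (h,c), (i,b), (i,d).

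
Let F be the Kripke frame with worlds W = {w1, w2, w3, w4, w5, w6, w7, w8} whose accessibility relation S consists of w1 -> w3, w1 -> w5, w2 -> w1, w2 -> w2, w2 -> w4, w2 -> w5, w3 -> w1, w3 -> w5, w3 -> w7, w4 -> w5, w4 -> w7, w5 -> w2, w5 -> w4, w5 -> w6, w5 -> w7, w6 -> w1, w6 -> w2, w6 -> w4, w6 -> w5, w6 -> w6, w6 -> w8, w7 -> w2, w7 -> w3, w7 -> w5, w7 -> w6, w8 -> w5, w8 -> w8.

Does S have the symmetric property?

Symmetric: no — w1 S w5 but not w5 S w1.

No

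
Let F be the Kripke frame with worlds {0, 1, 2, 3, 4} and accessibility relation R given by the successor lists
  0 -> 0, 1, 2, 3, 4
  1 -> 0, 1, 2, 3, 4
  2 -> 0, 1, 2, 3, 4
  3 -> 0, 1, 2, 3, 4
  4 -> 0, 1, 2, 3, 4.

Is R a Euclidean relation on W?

Yes

Euclidean: yes — any two successors of a common world are R-related.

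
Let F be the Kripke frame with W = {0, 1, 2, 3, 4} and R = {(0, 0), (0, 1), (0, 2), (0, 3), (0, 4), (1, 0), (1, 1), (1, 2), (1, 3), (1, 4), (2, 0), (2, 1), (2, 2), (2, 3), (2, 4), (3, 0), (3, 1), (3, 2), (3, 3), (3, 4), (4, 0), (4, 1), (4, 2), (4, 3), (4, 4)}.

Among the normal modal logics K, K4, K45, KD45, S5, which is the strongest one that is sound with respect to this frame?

S5

Transitive (axiom 4): yes — every two-step R-path is closed by a direct edge.
Euclidean (axiom 5): yes — any two successors of a common world are R-related.
Serial (axiom D): yes — every world has a successor (e.g. 0 R 0).
Reflexive (axiom T): yes — every world is R-related to itself.
So F validates K, K4, K45, KD45, S5. The strongest is S5.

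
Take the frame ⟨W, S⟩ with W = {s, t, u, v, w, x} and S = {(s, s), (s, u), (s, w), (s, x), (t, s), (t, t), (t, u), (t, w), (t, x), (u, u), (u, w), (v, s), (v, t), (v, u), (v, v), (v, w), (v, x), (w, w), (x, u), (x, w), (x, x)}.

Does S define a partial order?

Reflexive: yes — every world is S-related to itself.
Transitive: yes — every two-step S-path is closed by a direct edge.
Antisymmetric: yes — no distinct pair is related both ways.
So S is a partial order.

Yes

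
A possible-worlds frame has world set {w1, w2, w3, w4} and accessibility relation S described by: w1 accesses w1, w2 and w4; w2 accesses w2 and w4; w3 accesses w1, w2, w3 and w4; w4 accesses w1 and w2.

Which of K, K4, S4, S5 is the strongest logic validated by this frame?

Transitive (axiom 4): no — w2 S w4 and w4 S w1, but not w2 S w1.
Reflexive (axiom T): no — w4 is not related to itself.
Euclidean (axiom 5): no — w3 S w2 and w3 S w1, but not w2 S w1.
So F validates K; K4 would additionally require S to be transitive. The strongest is K.

K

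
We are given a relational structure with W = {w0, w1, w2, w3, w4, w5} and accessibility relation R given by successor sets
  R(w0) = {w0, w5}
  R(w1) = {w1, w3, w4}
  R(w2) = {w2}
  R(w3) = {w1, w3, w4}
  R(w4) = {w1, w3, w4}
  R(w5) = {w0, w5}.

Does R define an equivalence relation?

Yes

Reflexive: yes — every world is R-related to itself.
Symmetric: yes — every pair in R has its reverse in R.
Transitive: yes — every two-step R-path is closed by a direct edge.
So R is an equivalence relation.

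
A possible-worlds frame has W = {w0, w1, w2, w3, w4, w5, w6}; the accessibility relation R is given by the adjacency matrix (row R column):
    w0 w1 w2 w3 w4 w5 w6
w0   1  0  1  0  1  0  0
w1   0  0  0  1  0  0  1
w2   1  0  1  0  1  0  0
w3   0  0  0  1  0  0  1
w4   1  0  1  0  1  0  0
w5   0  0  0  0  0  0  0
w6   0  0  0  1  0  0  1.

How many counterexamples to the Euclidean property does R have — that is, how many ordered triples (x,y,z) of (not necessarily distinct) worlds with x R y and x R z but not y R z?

R is Euclidean; there are no such tuples.

0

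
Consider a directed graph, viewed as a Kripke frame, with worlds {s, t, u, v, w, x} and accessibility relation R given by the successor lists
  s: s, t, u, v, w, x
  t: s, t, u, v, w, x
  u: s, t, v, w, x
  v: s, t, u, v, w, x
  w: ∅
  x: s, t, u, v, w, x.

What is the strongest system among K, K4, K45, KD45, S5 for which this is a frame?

Transitive (axiom 4): no — u R s and s R u, but not u R u.
Euclidean (axiom 5): no — s R w and s R t, but not w R t.
Serial (axiom D): no — w has no R-successor.
Reflexive (axiom T): no — u is not related to itself.
So F validates K; K4 would additionally require R to be transitive. The strongest is K.

K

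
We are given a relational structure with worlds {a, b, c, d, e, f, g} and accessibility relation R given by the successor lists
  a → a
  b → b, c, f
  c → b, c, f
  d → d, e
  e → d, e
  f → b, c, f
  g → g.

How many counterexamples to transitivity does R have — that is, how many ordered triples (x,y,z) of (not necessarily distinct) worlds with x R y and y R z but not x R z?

R is transitive; there are no such tuples.

0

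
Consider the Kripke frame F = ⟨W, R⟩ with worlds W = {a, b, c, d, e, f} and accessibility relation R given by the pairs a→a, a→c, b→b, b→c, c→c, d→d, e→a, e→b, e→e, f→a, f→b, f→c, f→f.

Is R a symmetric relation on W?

Symmetric: no — a R c but not c R a.

No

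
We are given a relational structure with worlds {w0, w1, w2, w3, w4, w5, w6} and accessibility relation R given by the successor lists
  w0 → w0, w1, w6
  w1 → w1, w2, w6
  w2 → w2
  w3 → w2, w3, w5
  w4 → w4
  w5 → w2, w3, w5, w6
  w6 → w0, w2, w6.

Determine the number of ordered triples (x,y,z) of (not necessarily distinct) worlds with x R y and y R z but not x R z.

Enumerating: (w0,w1,w2), (w0,w6,w2), (w1,w6,w0), (w3,w5,w6), (w5,w6,w0), (w6,w0,w1).

6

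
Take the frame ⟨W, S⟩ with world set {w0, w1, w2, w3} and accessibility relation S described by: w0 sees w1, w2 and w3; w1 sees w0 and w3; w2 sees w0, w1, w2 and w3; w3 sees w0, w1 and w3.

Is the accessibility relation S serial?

Serial: yes — every world has a successor (e.g. w0 S w1).

Yes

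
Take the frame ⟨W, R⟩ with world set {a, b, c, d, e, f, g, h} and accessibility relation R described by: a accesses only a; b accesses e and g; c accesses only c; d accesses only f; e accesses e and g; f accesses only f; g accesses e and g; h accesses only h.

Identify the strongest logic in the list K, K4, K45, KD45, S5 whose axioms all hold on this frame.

Transitive (axiom 4): yes — every two-step R-path is closed by a direct edge.
Euclidean (axiom 5): yes — any two successors of a common world are R-related.
Serial (axiom D): yes — every world has a successor (e.g. a R a).
Reflexive (axiom T): no — b is not related to itself.
So F validates K, K4, K45, KD45; S5 would additionally require R to be reflexive. The strongest is KD45.

KD45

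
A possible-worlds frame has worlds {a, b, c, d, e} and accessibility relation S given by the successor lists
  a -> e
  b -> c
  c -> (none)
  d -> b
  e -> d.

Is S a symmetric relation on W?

No

Symmetric: no — a S e but not e S a.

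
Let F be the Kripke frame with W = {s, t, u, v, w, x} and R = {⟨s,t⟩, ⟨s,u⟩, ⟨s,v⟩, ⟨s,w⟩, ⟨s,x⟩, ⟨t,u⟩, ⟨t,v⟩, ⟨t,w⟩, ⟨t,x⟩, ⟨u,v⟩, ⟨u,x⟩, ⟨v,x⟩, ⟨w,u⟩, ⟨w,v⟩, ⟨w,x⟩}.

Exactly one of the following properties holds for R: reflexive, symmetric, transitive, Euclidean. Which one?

transitive

Reflexive: no — s is not related to itself.
Symmetric: no — s R t but not t R s.
Transitive: yes — every two-step R-path is closed by a direct edge.
Euclidean: no — s R u and s R t, but not u R t.
Only transitive holds.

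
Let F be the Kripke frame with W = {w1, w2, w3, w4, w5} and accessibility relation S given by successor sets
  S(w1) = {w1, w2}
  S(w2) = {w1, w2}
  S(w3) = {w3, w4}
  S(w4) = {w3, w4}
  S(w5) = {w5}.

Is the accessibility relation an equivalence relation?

Yes

Reflexive: yes — every world is S-related to itself.
Symmetric: yes — every pair in S has its reverse in S.
Transitive: yes — every two-step S-path is closed by a direct edge.
So S is an equivalence relation.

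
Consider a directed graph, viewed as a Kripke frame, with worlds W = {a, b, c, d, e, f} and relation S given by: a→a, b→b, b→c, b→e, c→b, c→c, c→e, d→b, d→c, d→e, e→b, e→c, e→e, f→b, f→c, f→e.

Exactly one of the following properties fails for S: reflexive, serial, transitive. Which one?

Reflexive: no — d is not related to itself.
Serial: yes — every world has a successor (e.g. a S a).
Transitive: yes — every two-step S-path is closed by a direct edge.
Only reflexive fails.

reflexive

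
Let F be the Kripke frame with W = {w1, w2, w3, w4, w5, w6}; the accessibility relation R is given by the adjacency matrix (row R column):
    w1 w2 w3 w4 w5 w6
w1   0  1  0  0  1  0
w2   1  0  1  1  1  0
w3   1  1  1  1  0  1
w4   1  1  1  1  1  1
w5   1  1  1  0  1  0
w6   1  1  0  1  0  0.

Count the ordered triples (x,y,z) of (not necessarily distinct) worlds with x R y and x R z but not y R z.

Enumerating: (w1,w2,w2), (w2,w1,w1), (w2,w1,w3), (w2,w1,w4), (w2,w3,w5), (w2,w5,w4), (w3,w1,w1), (w3,w1,w3), (w3,w1,w4), (w3,w1,w6), (w3,w2,w2), (w3,w2,w6), … and 21 more.
Total: 33.

33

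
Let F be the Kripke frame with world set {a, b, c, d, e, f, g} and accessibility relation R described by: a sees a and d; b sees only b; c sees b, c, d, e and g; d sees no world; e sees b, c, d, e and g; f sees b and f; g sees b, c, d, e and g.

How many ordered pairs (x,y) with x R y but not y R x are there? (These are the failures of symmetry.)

8

Enumerating: (a,d), (c,b), (c,d), (e,b), (e,d), (f,b), (g,b), (g,d).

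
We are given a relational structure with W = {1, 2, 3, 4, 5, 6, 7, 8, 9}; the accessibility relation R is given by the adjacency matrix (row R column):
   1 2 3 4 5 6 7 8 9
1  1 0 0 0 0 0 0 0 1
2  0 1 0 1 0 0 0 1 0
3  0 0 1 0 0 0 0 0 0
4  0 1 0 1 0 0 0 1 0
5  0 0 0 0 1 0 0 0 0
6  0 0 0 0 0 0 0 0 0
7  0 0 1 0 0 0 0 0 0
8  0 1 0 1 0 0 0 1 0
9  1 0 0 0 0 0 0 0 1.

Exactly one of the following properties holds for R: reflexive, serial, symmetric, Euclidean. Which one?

Euclidean

Reflexive: no — 6 is not related to itself.
Serial: no — 6 has no R-successor.
Symmetric: no — 7 R 3 but not 3 R 7.
Euclidean: yes — any two successors of a common world are R-related.
Only Euclidean holds.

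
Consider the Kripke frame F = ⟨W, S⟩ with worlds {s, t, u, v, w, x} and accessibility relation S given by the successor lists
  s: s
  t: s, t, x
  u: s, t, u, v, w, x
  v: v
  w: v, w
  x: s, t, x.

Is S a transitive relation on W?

Transitive: yes — every two-step S-path is closed by a direct edge.

Yes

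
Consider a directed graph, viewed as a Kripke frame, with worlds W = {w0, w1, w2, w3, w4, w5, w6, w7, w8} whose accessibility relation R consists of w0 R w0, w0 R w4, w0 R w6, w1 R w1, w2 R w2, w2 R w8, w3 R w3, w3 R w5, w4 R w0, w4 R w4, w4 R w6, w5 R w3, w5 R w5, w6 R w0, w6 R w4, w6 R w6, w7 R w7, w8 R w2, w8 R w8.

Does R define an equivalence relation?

Reflexive: yes — every world is R-related to itself.
Symmetric: yes — every pair in R has its reverse in R.
Transitive: yes — every two-step R-path is closed by a direct edge.
So R is an equivalence relation.

Yes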